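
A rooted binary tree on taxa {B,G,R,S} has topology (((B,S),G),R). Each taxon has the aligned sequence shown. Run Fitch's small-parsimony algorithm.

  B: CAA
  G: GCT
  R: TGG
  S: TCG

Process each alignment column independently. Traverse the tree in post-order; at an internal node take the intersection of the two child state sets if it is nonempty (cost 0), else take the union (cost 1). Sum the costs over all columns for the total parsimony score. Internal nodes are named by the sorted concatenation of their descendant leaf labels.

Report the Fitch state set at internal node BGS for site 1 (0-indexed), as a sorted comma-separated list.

[col 0] BS: children B:{C}, S:{T} ∪→ {C,T}; cost 1
[col 0] BGS: children BS:{C,T}, G:{G} ∪→ {C,G,T}; cost 1
[col 0] BGRS: children BGS:{C,G,T}, R:{T} ∩→ {T}; cost 0
[col 1] BS: children B:{A}, S:{C} ∪→ {A,C}; cost 1
[col 1] BGS: children BS:{A,C}, G:{C} ∩→ {C}; cost 0
[col 1] BGRS: children BGS:{C}, R:{G} ∪→ {C,G}; cost 1
[col 2] BS: children B:{A}, S:{G} ∪→ {A,G}; cost 1
[col 2] BGS: children BS:{A,G}, G:{T} ∪→ {A,G,T}; cost 1
[col 2] BGRS: children BGS:{A,G,T}, R:{G} ∩→ {G}; cost 0
per-site changes: [2, 2, 2]; total = 6

C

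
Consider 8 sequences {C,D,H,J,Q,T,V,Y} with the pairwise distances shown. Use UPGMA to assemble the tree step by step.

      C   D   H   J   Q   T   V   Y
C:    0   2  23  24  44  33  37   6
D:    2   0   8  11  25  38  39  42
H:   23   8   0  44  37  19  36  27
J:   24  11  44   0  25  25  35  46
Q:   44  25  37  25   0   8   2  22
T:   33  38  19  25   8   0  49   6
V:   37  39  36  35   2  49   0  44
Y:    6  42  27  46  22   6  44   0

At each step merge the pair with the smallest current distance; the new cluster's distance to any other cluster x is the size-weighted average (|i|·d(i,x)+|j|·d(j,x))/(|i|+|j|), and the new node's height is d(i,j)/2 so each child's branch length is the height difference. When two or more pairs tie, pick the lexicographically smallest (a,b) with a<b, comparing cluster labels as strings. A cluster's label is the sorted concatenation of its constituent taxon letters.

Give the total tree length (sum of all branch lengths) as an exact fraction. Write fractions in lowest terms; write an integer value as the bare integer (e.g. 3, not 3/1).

889/12

iteration 1: select C,D (d=2); attach at lengths (1, 1); label the merged cluster CD
  updated: d(CD,H)=31/2, d(CD,J)=35/2, d(CD,Q)=69/2, d(CD,T)=71/2, d(CD,V)=38, d(CD,Y)=24
iteration 2: select Q,V (d=2); attach at lengths (1, 1); label the merged cluster QV
  updated: d(CD,QV)=145/4, d(H,QV)=73/2, d(J,QV)=30, d(QV,T)=57/2, d(QV,Y)=33
iteration 3: select T,Y (d=6); attach at lengths (3, 3); label the merged cluster TY
  updated: d(CD,TY)=119/4, d(H,TY)=23, d(J,TY)=71/2, d(QV,TY)=123/4
iteration 4: select CD,H (d=31/2); attach at lengths (27/4, 31/4); label the merged cluster CDH
  updated: d(CDH,J)=79/3, d(CDH,QV)=109/3, d(CDH,TY)=55/2
iteration 5: select CDH,J (d=79/3); attach at lengths (65/12, 79/6); label the merged cluster CDHJ
  updated: d(CDHJ,QV)=139/4, d(CDHJ,TY)=59/2
iteration 6: select CDHJ,TY (d=59/2); attach at lengths (19/12, 47/4); label the merged cluster CDHJTY
  updated: d(CDHJTY,QV)=401/12
iteration 7: select CDHJTY,QV (d=401/12); attach at lengths (47/24, 377/24); label the merged cluster CDHJQTVY
final tree: (((((C:1,D:1):27/4,H:31/4):65/12,J:79/6):19/12,(T:3,Y:3):47/4):47/24,(Q:1,V:1):377/24)
total length: 889/12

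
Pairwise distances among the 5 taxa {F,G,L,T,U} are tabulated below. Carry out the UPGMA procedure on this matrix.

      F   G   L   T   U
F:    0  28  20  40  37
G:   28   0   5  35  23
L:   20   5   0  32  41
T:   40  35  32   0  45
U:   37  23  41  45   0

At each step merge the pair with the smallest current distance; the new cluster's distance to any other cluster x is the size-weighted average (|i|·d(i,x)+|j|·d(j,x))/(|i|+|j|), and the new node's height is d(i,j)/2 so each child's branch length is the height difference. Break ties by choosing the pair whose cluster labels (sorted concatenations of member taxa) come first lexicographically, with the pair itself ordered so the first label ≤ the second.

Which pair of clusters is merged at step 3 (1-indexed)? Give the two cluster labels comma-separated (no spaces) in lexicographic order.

FGL,U

1. join G+L (d=5) ⇒ GL; edges |G|=5/2, |L|=5/2
  updated: d(F,GL)=24, d(GL,T)=67/2, d(GL,U)=32
2. join F+GL (d=24) ⇒ FGL; edges |F|=12, |GL|=19/2
  updated: d(FGL,T)=107/3, d(FGL,U)=101/3
3. join FGL+U (d=101/3) ⇒ FGLU; edges |FGL|=29/6, |U|=101/6
  updated: d(FGLU,T)=38
4. join FGLU+T (d=38) ⇒ FGLTU; edges |FGLU|=13/6, |T|=19
final tree: (((F:12,(G:5/2,L:5/2):19/2):29/6,U:101/6):13/6,T:19)
total length: 208/3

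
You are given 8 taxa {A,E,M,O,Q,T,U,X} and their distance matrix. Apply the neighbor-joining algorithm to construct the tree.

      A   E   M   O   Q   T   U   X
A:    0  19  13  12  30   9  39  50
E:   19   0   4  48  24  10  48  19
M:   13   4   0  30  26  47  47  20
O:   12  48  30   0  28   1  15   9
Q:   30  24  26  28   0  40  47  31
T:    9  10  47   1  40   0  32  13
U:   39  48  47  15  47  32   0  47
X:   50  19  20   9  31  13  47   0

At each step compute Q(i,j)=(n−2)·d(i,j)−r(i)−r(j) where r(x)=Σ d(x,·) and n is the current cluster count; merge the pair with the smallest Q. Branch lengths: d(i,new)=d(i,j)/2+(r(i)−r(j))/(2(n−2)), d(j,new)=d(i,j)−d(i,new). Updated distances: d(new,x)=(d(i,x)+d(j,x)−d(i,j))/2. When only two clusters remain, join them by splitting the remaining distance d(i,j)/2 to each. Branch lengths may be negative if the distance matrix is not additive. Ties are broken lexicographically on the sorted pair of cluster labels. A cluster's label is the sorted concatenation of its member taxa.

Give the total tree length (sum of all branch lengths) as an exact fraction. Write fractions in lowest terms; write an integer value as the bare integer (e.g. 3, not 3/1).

iteration 1: select E,M (d=4, Q=-335); attach at lengths (3/4, 13/4); label the merged cluster EM
  updated: d(A,EM)=14, d(EM,O)=37, d(EM,Q)=23, d(EM,T)=53/2, d(EM,U)=91/2, d(EM,X)=35/2
iteration 2: select O,U (d=15, Q=-505/2); attach at lengths (-97/20, 397/20); label the merged cluster OU
  updated: d(A,OU)=18, d(EM,OU)=135/4, d(OU,Q)=30, d(OU,T)=9, d(OU,X)=41/2
iteration 3: select A,T (d=9, Q=-365/2); attach at lengths (119/16, 25/16); label the merged cluster AT
  updated: d(AT,EM)=63/4, d(AT,OU)=9, d(AT,Q)=61/2, d(AT,X)=27
iteration 4: select AT,OU (d=9, Q=-297/2); attach at lengths (8/3, 19/3); label the merged cluster AOTU
  updated: d(AOTU,EM)=81/4, d(AOTU,Q)=103/4, d(AOTU,X)=77/4
iteration 5: select AOTU,X (d=77/4, Q=-189/2); attach at lengths (9, 41/4); label the merged cluster AOTUX
  updated: d(AOTUX,EM)=37/4, d(AOTUX,Q)=75/4
iteration 6: select AOTUX,EM (d=37/4, Q=-51); attach at lengths (5/2, 27/4); label the merged cluster AEMOTUX
  updated: d(AEMOTUX,Q)=65/4
iteration 7: select AEMOTUX,Q (d=65/4); attach at lengths (65/8, 65/8); label the merged cluster AEMOQTUX
final tree: (((((A:119/16,T:25/16):8/3,(O:-97/20,U:397/20):19/3):9,X:41/4):5/2,(E:3/4,M:13/4):27/4):65/8,Q:65/8)
total length: 327/4

327/4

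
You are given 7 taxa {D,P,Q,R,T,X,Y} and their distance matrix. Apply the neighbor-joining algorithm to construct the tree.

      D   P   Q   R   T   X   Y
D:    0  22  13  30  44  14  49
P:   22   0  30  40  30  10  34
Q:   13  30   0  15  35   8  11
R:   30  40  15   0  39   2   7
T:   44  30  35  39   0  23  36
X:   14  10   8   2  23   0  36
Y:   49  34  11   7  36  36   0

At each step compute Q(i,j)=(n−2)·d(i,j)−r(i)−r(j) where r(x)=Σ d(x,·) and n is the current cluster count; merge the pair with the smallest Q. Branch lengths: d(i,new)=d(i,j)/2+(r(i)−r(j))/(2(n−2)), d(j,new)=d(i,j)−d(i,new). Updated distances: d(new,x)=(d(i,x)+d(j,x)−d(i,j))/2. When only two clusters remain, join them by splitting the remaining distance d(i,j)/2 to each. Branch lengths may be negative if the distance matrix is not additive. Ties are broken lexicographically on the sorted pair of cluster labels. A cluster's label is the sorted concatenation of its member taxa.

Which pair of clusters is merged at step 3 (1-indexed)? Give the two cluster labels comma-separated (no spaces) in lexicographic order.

step 1: merge (R,Y) at d=7, Q=-271; branch lengths R→-1/2, Y→15/2; new cluster RY
  updated: d(D,RY)=36, d(P,RY)=67/2, d(Q,RY)=19/2, d(RY,T)=34, d(RY,X)=31/2
step 2: merge (Q,RY) at d=19/2, Q=-186; branch lengths Q→5/8, RY→71/8; new cluster QRY
  updated: d(D,QRY)=79/4, d(P,QRY)=27, d(QRY,T)=119/4, d(QRY,X)=7
step 3: merge (P,T) at d=30, Q=-503/4; branch lengths P→209/24, T→511/24; new cluster PT
  updated: d(D,PT)=18, d(PT,QRY)=107/8, d(PT,X)=3/2
step 4: merge (D,QRY) at d=79/4, Q=-419/8; branch lengths D→409/32, QRY→223/32; new cluster DQRY
  updated: d(DQRY,PT)=93/16, d(DQRY,X)=5/8
step 5: merge (DQRY,PT) at d=93/16, Q=-127/16; branch lengths DQRY→79/32, PT→107/32; new cluster DPQRTY
  updated: d(DPQRTY,X)=-59/32
step 6: merge (DPQRTY,X) at d=-59/32; branch lengths DPQRTY→-59/64, X→-59/64; new cluster DPQRTXY
final tree: (((D:409/32,(Q:5/8,(R:-1/2,Y:15/2):71/8):223/32):79/32,(P:209/24,T:511/24):107/32):-59/64,X:-59/64)
total length: 2247/32

P,T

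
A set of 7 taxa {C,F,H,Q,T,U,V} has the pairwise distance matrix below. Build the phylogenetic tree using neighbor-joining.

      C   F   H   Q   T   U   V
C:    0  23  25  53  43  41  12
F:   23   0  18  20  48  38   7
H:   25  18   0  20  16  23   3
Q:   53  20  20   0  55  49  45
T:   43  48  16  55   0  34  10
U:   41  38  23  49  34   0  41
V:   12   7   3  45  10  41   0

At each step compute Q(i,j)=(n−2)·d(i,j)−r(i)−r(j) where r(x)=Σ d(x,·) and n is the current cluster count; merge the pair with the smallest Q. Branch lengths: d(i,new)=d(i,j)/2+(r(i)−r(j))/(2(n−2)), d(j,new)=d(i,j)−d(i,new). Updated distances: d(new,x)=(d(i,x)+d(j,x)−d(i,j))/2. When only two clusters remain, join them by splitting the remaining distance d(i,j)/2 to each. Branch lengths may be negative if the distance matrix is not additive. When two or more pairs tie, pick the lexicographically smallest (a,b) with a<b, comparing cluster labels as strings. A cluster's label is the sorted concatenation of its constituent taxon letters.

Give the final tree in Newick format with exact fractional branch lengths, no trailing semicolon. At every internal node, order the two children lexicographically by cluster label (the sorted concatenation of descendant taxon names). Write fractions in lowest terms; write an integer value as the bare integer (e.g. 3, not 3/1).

1. join F+Q (d=20, Q=-296) ⇒ FQ; edges |F|=6/5, |Q|=94/5
  updated: d(C,FQ)=28, d(FQ,H)=9, d(FQ,T)=83/2, d(FQ,U)=67/2, d(FQ,V)=16
2. join T+V (d=10, Q=-373/2) ⇒ TV; edges |T|=205/16, |V|=-45/16
  updated: d(C,TV)=45/2, d(FQ,TV)=95/4, d(H,TV)=9/2, d(TV,U)=65/2
3. join C+TV (d=45/2, Q=-529/4) ⇒ CTV; edges |C|=403/24, |TV|=137/24
  updated: d(CTV,FQ)=117/8, d(CTV,H)=7/2, d(CTV,U)=51/2
4. join CTV+U (d=51/2, Q=-597/8) ⇒ CTUV; edges |CTV|=101/32, |U|=715/32
  updated: d(CTUV,FQ)=181/16, d(CTUV,H)=1/2
5. join CTUV+FQ (d=181/16, Q=-333/16) ⇒ CFQTUV; edges |CTUV|=45/32, |FQ|=317/32
  updated: d(CFQTUV,H)=-29/32
6. join CFQTUV+H (d=-29/32) ⇒ CFHQTUV; edges |CFQTUV|=-29/64, |H|=-29/64
final tree: ((((C:403/24,(T:205/16,V:-45/16):137/24):101/32,U:715/32):45/32,(F:6/5,Q:94/5):317/32):-29/64,H:-29/64)
total length: 2829/32

((((C:403/24,(T:205/16,V:-45/16):137/24):101/32,U:715/32):45/32,(F:6/5,Q:94/5):317/32):-29/64,H:-29/64)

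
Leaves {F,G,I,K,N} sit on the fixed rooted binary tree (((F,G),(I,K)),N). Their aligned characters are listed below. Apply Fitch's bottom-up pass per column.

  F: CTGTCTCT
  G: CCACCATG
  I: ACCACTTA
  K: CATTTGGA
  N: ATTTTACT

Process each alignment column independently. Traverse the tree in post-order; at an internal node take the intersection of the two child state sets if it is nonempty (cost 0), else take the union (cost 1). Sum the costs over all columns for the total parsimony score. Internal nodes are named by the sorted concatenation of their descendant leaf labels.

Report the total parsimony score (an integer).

site 0, node FG: F={C} ∩ G={C} → {C} (+0)
site 0, node IK: I={A} ∪ K={C} → {A,C} (+1)
site 0, node FGIK: FG={C} ∩ IK={A,C} → {C} (+0)
site 0, node FGIKN: FGIK={C} ∪ N={A} → {A,C} (+1)
site 1, node FG: F={T} ∪ G={C} → {C,T} (+1)
site 1, node IK: I={C} ∪ K={A} → {A,C} (+1)
site 1, node FGIK: FG={C,T} ∩ IK={A,C} → {C} (+0)
site 1, node FGIKN: FGIK={C} ∪ N={T} → {C,T} (+1)
site 2, node FG: F={G} ∪ G={A} → {A,G} (+1)
site 2, node IK: I={C} ∪ K={T} → {C,T} (+1)
site 2, node FGIK: FG={A,G} ∪ IK={C,T} → {A,C,G,T} (+1)
site 2, node FGIKN: FGIK={A,C,G,T} ∩ N={T} → {T} (+0)
site 3, node FG: F={T} ∪ G={C} → {C,T} (+1)
site 3, node IK: I={A} ∪ K={T} → {A,T} (+1)
site 3, node FGIK: FG={C,T} ∩ IK={A,T} → {T} (+0)
site 3, node FGIKN: FGIK={T} ∩ N={T} → {T} (+0)
site 4, node FG: F={C} ∩ G={C} → {C} (+0)
site 4, node IK: I={C} ∪ K={T} → {C,T} (+1)
site 4, node FGIK: FG={C} ∩ IK={C,T} → {C} (+0)
site 4, node FGIKN: FGIK={C} ∪ N={T} → {C,T} (+1)
site 5, node FG: F={T} ∪ G={A} → {A,T} (+1)
site 5, node IK: I={T} ∪ K={G} → {G,T} (+1)
site 5, node FGIK: FG={A,T} ∩ IK={G,T} → {T} (+0)
site 5, node FGIKN: FGIK={T} ∪ N={A} → {A,T} (+1)
site 6, node FG: F={C} ∪ G={T} → {C,T} (+1)
site 6, node IK: I={T} ∪ K={G} → {G,T} (+1)
site 6, node FGIK: FG={C,T} ∩ IK={G,T} → {T} (+0)
site 6, node FGIKN: FGIK={T} ∪ N={C} → {C,T} (+1)
site 7, node FG: F={T} ∪ G={G} → {G,T} (+1)
site 7, node IK: I={A} ∩ K={A} → {A} (+0)
site 7, node FGIK: FG={G,T} ∪ IK={A} → {A,G,T} (+1)
site 7, node FGIKN: FGIK={A,G,T} ∩ N={T} → {T} (+0)
per-site changes: [2, 3, 3, 2, 2, 3, 3, 2]; total = 20

20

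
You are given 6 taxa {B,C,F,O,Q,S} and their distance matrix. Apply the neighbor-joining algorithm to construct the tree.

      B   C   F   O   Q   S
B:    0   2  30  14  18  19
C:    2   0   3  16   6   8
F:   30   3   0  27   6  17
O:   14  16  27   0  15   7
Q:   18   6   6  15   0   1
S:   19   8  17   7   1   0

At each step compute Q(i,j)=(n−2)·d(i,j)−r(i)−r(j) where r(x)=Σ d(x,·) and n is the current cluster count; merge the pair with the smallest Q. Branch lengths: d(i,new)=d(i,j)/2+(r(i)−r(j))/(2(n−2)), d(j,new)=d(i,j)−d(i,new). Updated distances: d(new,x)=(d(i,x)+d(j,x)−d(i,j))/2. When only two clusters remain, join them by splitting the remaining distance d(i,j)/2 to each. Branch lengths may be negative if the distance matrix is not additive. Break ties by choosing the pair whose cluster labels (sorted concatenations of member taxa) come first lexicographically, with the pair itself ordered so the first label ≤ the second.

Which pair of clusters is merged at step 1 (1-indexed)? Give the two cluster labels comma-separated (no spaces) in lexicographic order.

iteration 1: select B,C (d=2, Q=-110); attach at lengths (7, -5); label the merged cluster BC
  updated: d(BC,F)=31/2, d(BC,O)=14, d(BC,Q)=11, d(BC,S)=25/2
iteration 2: select F,Q (d=6, Q=-161/2); attach at lengths (101/12, -29/12); label the merged cluster FQ
  updated: d(BC,FQ)=41/4, d(FQ,O)=18, d(FQ,S)=6
iteration 3: select BC,FQ (d=41/4, Q=-101/2); attach at lengths (23/4, 9/2); label the merged cluster BCFQ
  updated: d(BCFQ,O)=87/8, d(BCFQ,S)=33/8
iteration 4: select BCFQ,O (d=87/8, Q=-22); attach at lengths (4, 55/8); label the merged cluster BCFOQ
  updated: d(BCFOQ,S)=1/8
iteration 5: select BCFOQ,S (d=1/8); attach at lengths (1/16, 1/16); label the merged cluster BCFOQS
final tree: ((((B:7,C:-5):23/4,(F:101/12,Q:-29/12):9/2):4,O:55/8):1/16,S:1/16)
total length: 117/4

B,C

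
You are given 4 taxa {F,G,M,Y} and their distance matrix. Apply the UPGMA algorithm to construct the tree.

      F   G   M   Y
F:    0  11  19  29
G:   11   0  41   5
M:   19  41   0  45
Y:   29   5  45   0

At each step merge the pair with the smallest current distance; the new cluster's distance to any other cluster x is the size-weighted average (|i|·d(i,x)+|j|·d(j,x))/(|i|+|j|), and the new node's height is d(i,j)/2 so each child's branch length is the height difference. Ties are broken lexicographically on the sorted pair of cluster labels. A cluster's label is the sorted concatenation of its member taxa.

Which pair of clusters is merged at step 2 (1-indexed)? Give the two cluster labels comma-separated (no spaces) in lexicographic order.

1. join G+Y (d=5) ⇒ GY; edges |G|=5/2, |Y|=5/2
  updated: d(F,GY)=20, d(GY,M)=43
2. join F+M (d=19) ⇒ FM; edges |F|=19/2, |M|=19/2
  updated: d(FM,GY)=63/2
3. join FM+GY (d=63/2) ⇒ FGMY; edges |FM|=25/4, |GY|=53/4
final tree: ((F:19/2,M:19/2):25/4,(G:5/2,Y:5/2):53/4)
total length: 87/2

F,M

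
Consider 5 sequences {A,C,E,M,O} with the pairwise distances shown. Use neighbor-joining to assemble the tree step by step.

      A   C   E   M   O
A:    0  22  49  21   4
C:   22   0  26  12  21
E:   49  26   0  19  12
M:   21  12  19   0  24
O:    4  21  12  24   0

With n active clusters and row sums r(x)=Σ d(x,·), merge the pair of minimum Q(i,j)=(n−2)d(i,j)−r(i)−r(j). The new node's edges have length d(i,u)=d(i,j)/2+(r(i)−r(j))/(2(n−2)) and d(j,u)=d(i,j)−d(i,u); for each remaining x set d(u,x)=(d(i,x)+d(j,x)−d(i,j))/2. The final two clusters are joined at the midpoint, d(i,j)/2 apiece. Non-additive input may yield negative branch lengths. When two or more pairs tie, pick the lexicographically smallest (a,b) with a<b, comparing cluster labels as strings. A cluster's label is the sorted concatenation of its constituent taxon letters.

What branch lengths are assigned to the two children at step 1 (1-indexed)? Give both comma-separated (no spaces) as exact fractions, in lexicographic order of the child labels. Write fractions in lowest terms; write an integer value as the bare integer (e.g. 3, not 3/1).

step 1: merge (A,O) at d=4, Q=-145; branch lengths A→47/6, O→-23/6; new cluster AO
  updated: d(AO,C)=39/2, d(AO,E)=57/2, d(AO,M)=41/2
step 2: merge (AO,C) at d=39/2, Q=-87; branch lengths AO→25/2, C→7; new cluster ACO
  updated: d(ACO,E)=35/2, d(ACO,M)=13/2
step 3: merge (ACO,E) at d=35/2, Q=-43; branch lengths ACO→5/2, E→15; new cluster ACEO
  updated: d(ACEO,M)=4
step 4: merge (ACEO,M) at d=4; branch lengths ACEO→2, M→2; new cluster ACEMO
final tree: ((((A:47/6,O:-23/6):25/2,C:7):5/2,E:15):2,M:2)
total length: 45

47/6,-23/6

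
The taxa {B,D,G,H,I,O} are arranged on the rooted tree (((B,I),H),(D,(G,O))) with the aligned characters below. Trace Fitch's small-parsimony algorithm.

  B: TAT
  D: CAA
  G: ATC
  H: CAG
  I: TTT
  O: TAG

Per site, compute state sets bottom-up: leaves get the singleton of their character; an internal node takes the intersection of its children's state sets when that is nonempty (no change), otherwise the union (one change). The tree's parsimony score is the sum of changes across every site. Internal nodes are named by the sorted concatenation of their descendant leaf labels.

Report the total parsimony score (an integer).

8

BI@0: {T} ∩ {T} = {T} (intersection, +0)
BHI@0: {T} ∪ {C} = {C,T} (union, +1)
GO@0: {A} ∪ {T} = {A,T} (union, +1)
DGO@0: {C} ∪ {A,T} = {A,C,T} (union, +1)
BDGHIO@0: {C,T} ∩ {A,C,T} = {C,T} (intersection, +0)
BI@1: {A} ∪ {T} = {A,T} (union, +1)
BHI@1: {A,T} ∩ {A} = {A} (intersection, +0)
GO@1: {T} ∪ {A} = {A,T} (union, +1)
DGO@1: {A} ∩ {A,T} = {A} (intersection, +0)
BDGHIO@1: {A} ∩ {A} = {A} (intersection, +0)
BI@2: {T} ∩ {T} = {T} (intersection, +0)
BHI@2: {T} ∪ {G} = {G,T} (union, +1)
GO@2: {C} ∪ {G} = {C,G} (union, +1)
DGO@2: {A} ∪ {C,G} = {A,C,G} (union, +1)
BDGHIO@2: {G,T} ∩ {A,C,G} = {G} (intersection, +0)
per-site changes: [3, 2, 3]; total = 8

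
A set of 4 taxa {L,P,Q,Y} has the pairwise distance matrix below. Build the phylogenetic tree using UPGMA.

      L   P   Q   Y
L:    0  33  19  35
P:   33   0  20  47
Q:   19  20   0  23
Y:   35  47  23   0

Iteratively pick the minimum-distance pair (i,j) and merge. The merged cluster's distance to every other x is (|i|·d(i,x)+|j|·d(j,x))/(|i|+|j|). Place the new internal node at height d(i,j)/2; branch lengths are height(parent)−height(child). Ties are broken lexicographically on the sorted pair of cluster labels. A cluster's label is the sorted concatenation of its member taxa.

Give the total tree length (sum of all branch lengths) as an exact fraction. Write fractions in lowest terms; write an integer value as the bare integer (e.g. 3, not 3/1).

1. join L+Q (d=19) ⇒ LQ; edges |L|=19/2, |Q|=19/2
  updated: d(LQ,P)=53/2, d(LQ,Y)=29
2. join LQ+P (d=53/2) ⇒ LPQ; edges |LQ|=15/4, |P|=53/4
  updated: d(LPQ,Y)=35
3. join LPQ+Y (d=35) ⇒ LPQY; edges |LPQ|=17/4, |Y|=35/2
final tree: (((L:19/2,Q:19/2):15/4,P:53/4):17/4,Y:35/2)
total length: 231/4

231/4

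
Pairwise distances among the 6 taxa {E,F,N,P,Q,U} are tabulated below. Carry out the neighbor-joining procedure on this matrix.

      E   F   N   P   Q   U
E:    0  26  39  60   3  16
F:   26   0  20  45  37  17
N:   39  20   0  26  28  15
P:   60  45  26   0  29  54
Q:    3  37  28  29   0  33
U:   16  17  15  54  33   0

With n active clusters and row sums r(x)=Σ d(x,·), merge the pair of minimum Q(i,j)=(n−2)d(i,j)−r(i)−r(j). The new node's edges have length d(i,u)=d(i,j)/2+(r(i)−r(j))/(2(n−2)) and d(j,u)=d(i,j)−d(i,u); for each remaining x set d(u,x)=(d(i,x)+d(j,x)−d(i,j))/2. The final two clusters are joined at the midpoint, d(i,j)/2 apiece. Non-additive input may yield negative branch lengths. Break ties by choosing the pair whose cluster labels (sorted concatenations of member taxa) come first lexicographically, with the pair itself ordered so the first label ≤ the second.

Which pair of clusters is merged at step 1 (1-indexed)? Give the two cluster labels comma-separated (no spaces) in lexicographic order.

E,Q

step 1: merge (E,Q) at d=3, Q=-262; branch lengths E→13/4, Q→-1/4; new cluster EQ
  updated: d(EQ,F)=30, d(EQ,N)=32, d(EQ,P)=43, d(EQ,U)=23
step 2: merge (N,P) at d=26, Q=-183; branch lengths N→1/2, P→51/2; new cluster NP
  updated: d(EQ,NP)=49/2, d(F,NP)=39/2, d(NP,U)=43/2
step 3: merge (EQ,NP) at d=49/2, Q=-94; branch lengths EQ→61/4, NP→37/4; new cluster ENPQ
  updated: d(ENPQ,F)=25/2, d(ENPQ,U)=10
step 4: merge (ENPQ,F) at d=25/2, Q=-79/2; branch lengths ENPQ→11/4, F→39/4; new cluster EFNPQ
  updated: d(EFNPQ,U)=29/4
step 5: merge (EFNPQ,U) at d=29/4; branch lengths EFNPQ→29/8, U→29/8; new cluster EFNPQU
final tree: ((((E:13/4,Q:-1/4):61/4,(N:1/2,P:51/2):37/4):11/4,F:39/4):29/8,U:29/8)
total length: 293/4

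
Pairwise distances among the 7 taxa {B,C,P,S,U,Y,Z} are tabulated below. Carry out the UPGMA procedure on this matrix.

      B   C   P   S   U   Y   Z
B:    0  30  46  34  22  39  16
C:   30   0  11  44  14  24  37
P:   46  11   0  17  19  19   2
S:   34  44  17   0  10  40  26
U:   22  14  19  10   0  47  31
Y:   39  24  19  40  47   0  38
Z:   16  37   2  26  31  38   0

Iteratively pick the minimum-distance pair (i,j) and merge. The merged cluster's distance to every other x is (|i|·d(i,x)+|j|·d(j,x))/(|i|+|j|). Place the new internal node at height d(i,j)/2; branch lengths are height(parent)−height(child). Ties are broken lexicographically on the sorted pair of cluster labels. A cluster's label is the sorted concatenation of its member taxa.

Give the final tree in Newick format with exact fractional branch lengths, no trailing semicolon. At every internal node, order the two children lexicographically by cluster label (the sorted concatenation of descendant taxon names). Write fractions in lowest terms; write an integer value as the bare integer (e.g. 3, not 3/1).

iteration 1: select P,Z (d=2); attach at lengths (1, 1); label the merged cluster PZ
  updated: d(B,PZ)=31, d(C,PZ)=24, d(PZ,S)=43/2, d(PZ,U)=25, d(PZ,Y)=57/2
iteration 2: select S,U (d=10); attach at lengths (5, 5); label the merged cluster SU
  updated: d(B,SU)=28, d(C,SU)=29, d(PZ,SU)=93/4, d(SU,Y)=87/2
iteration 3: select PZ,SU (d=93/4); attach at lengths (85/8, 53/8); label the merged cluster PSUZ
  updated: d(B,PSUZ)=59/2, d(C,PSUZ)=53/2, d(PSUZ,Y)=36
iteration 4: select C,Y (d=24); attach at lengths (12, 12); label the merged cluster CY
  updated: d(B,CY)=69/2, d(CY,PSUZ)=125/4
iteration 5: select B,PSUZ (d=59/2); attach at lengths (59/4, 25/8); label the merged cluster BPSUZ
  updated: d(BPSUZ,CY)=319/10
iteration 6: select BPSUZ,CY (d=319/10); attach at lengths (6/5, 79/20); label the merged cluster BCPSUYZ
final tree: ((B:59/4,((P:1,Z:1):85/8,(S:5,U:5):53/8):25/8):6/5,(C:12,Y:12):79/20)
total length: 3051/40

((B:59/4,((P:1,Z:1):85/8,(S:5,U:5):53/8):25/8):6/5,(C:12,Y:12):79/20)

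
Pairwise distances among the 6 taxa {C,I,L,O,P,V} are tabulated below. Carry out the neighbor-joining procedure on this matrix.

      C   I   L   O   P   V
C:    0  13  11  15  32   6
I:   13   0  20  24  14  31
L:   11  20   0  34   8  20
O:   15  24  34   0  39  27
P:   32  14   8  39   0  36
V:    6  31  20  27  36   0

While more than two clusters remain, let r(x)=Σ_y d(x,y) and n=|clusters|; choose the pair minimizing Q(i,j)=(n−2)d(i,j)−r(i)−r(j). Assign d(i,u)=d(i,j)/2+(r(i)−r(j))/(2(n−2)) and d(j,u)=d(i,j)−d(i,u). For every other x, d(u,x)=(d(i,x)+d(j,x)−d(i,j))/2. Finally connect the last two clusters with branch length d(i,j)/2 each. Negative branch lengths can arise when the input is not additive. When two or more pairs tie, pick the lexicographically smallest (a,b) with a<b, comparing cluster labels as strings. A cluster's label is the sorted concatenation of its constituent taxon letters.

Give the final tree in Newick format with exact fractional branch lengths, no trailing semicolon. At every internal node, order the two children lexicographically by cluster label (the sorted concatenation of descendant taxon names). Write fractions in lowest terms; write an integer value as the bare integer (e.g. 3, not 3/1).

step 1: merge (L,P) at d=8, Q=-190; branch lengths L→-1/2, P→17/2; new cluster LP
  updated: d(C,LP)=35/2, d(I,LP)=13, d(LP,O)=65/2, d(LP,V)=24
step 2: merge (I,LP) at d=13, Q=-129; branch lengths I→11/2, LP→15/2; new cluster ILP
  updated: d(C,ILP)=35/4, d(ILP,O)=87/4, d(ILP,V)=21
step 3: merge (C,V) at d=6, Q=-287/4; branch lengths C→-49/16, V→145/16; new cluster CV
  updated: d(CV,ILP)=95/8, d(CV,O)=18
step 4: merge (CV,ILP) at d=95/8, Q=-413/8; branch lengths CV→65/16, ILP→125/16; new cluster CILPV
  updated: d(CILPV,O)=223/16
step 5: merge (CILPV,O) at d=223/16; branch lengths CILPV→223/32, O→223/32; new cluster CILOPV
final tree: (((C:-49/16,V:145/16):65/16,(I:11/2,(L:-1/2,P:17/2):15/2):125/16):223/32,O:223/32)
total length: 845/16

(((C:-49/16,V:145/16):65/16,(I:11/2,(L:-1/2,P:17/2):15/2):125/16):223/32,O:223/32)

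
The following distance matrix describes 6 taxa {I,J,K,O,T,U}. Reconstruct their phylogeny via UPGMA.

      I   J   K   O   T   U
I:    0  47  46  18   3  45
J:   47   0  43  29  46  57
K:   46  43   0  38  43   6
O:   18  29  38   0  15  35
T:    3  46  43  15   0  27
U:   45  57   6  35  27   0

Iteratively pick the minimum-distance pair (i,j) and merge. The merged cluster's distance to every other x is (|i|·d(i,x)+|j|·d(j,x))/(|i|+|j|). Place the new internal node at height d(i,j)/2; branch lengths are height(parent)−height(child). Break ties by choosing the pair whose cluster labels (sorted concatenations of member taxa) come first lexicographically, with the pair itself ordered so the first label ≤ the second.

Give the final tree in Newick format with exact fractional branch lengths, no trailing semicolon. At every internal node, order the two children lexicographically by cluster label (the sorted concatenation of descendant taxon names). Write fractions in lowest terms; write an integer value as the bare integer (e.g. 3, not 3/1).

iteration 1: select I,T (d=3); attach at lengths (3/2, 3/2); label the merged cluster IT
  updated: d(IT,J)=93/2, d(IT,K)=89/2, d(IT,O)=33/2, d(IT,U)=36
iteration 2: select K,U (d=6); attach at lengths (3, 3); label the merged cluster KU
  updated: d(IT,KU)=161/4, d(J,KU)=50, d(KU,O)=73/2
iteration 3: select IT,O (d=33/2); attach at lengths (27/4, 33/4); label the merged cluster IOT
  updated: d(IOT,J)=122/3, d(IOT,KU)=39
iteration 4: select IOT,KU (d=39); attach at lengths (45/4, 33/2); label the merged cluster IKOTU
  updated: d(IKOTU,J)=222/5
iteration 5: select IKOTU,J (d=222/5); attach at lengths (27/10, 111/5); label the merged cluster IJKOTU
final tree: ((((I:3/2,T:3/2):27/4,O:33/4):45/4,(K:3,U:3):33/2):27/10,J:111/5)
total length: 1533/20

((((I:3/2,T:3/2):27/4,O:33/4):45/4,(K:3,U:3):33/2):27/10,J:111/5)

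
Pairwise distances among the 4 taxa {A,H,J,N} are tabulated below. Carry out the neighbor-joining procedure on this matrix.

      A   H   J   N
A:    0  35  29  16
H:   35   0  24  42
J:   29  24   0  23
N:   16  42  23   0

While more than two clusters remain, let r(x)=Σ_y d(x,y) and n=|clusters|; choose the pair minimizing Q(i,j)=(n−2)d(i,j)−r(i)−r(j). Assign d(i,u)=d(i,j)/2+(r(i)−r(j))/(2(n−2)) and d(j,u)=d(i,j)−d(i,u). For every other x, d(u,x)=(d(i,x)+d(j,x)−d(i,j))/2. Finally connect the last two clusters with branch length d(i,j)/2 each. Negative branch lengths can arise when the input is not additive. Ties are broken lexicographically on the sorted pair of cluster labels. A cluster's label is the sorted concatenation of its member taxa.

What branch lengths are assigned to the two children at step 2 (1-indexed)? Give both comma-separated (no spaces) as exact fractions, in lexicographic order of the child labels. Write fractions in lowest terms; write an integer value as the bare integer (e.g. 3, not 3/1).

49/4,73/4

iteration 1: select A,N (d=16, Q=-129); attach at lengths (31/4, 33/4); label the merged cluster AN
  updated: d(AN,H)=61/2, d(AN,J)=18
iteration 2: select AN,H (d=61/2, Q=-145/2); attach at lengths (49/4, 73/4); label the merged cluster AHN
  updated: d(AHN,J)=23/4
iteration 3: select AHN,J (d=23/4); attach at lengths (23/8, 23/8); label the merged cluster AHJN
final tree: (((A:31/4,N:33/4):49/4,H:73/4):23/8,J:23/8)
total length: 209/4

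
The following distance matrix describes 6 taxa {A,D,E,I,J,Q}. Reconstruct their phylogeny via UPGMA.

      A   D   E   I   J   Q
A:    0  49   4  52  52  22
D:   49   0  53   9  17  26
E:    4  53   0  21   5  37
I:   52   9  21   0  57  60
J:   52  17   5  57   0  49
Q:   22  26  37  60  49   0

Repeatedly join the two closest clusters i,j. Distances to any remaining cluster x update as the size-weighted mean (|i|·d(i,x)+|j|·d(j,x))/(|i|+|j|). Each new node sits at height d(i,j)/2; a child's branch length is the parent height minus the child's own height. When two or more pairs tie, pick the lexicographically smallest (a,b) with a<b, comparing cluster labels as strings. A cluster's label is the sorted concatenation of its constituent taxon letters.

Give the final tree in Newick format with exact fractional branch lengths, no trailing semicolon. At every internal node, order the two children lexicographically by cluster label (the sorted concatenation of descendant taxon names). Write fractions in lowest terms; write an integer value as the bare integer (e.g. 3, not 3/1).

((((A:2,E:2):49/4,J:57/4):15/4,Q:18):47/16,(D:9/2,I:9/2):263/16)

step 1: merge (A,E) at d=4; branch lengths A→2, E→2; new cluster AE
  updated: d(AE,D)=51, d(AE,I)=73/2, d(AE,J)=57/2, d(AE,Q)=59/2
step 2: merge (D,I) at d=9; branch lengths D→9/2, I→9/2; new cluster DI
  updated: d(AE,DI)=175/4, d(DI,J)=37, d(DI,Q)=43
step 3: merge (AE,J) at d=57/2; branch lengths AE→49/4, J→57/4; new cluster AEJ
  updated: d(AEJ,DI)=83/2, d(AEJ,Q)=36
step 4: merge (AEJ,Q) at d=36; branch lengths AEJ→15/4, Q→18; new cluster AEJQ
  updated: d(AEJQ,DI)=335/8
step 5: merge (AEJQ,DI) at d=335/8; branch lengths AEJQ→47/16, DI→263/16; new cluster ADEIJQ
final tree: ((((A:2,E:2):49/4,J:57/4):15/4,Q:18):47/16,(D:9/2,I:9/2):263/16)
total length: 645/8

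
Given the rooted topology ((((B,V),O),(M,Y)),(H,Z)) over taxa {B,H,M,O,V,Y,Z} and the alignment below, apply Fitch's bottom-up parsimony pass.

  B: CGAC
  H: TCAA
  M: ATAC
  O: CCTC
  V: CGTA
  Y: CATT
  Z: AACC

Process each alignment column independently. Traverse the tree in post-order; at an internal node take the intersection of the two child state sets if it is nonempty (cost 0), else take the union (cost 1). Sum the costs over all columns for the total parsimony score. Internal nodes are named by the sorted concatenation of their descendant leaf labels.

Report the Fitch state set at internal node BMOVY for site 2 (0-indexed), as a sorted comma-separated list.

BV@0: {C} ∩ {C} = {C} (intersection, +0)
BOV@0: {C} ∩ {C} = {C} (intersection, +0)
MY@0: {A} ∪ {C} = {A,C} (union, +1)
BMOVY@0: {C} ∩ {A,C} = {C} (intersection, +0)
HZ@0: {T} ∪ {A} = {A,T} (union, +1)
BHMOVYZ@0: {C} ∪ {A,T} = {A,C,T} (union, +1)
BV@1: {G} ∩ {G} = {G} (intersection, +0)
BOV@1: {G} ∪ {C} = {C,G} (union, +1)
MY@1: {T} ∪ {A} = {A,T} (union, +1)
BMOVY@1: {C,G} ∪ {A,T} = {A,C,G,T} (union, +1)
HZ@1: {C} ∪ {A} = {A,C} (union, +1)
BHMOVYZ@1: {A,C,G,T} ∩ {A,C} = {A,C} (intersection, +0)
BV@2: {A} ∪ {T} = {A,T} (union, +1)
BOV@2: {A,T} ∩ {T} = {T} (intersection, +0)
MY@2: {A} ∪ {T} = {A,T} (union, +1)
BMOVY@2: {T} ∩ {A,T} = {T} (intersection, +0)
HZ@2: {A} ∪ {C} = {A,C} (union, +1)
BHMOVYZ@2: {T} ∪ {A,C} = {A,C,T} (union, +1)
BV@3: {C} ∪ {A} = {A,C} (union, +1)
BOV@3: {A,C} ∩ {C} = {C} (intersection, +0)
MY@3: {C} ∪ {T} = {C,T} (union, +1)
BMOVY@3: {C} ∩ {C,T} = {C} (intersection, +0)
HZ@3: {A} ∪ {C} = {A,C} (union, +1)
BHMOVYZ@3: {C} ∩ {A,C} = {C} (intersection, +0)
per-site changes: [3, 4, 4, 3]; total = 14

T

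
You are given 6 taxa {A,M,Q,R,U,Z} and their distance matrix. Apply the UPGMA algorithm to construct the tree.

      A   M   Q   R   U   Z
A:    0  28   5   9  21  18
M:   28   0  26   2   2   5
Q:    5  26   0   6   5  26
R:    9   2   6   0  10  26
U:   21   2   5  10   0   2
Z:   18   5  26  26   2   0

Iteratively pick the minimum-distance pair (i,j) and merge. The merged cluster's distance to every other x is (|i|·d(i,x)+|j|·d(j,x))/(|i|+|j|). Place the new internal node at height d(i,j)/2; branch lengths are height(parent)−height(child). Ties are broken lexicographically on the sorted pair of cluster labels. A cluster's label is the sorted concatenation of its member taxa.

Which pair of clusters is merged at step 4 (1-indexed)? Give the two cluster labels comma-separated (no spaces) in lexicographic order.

MR,UZ

1. join M+R (d=2) ⇒ MR; edges |M|=1, |R|=1
  updated: d(A,MR)=37/2, d(MR,Q)=16, d(MR,U)=6, d(MR,Z)=31/2
2. join U+Z (d=2) ⇒ UZ; edges |U|=1, |Z|=1
  updated: d(A,UZ)=39/2, d(MR,UZ)=43/4, d(Q,UZ)=31/2
3. join A+Q (d=5) ⇒ AQ; edges |A|=5/2, |Q|=5/2
  updated: d(AQ,MR)=69/4, d(AQ,UZ)=35/2
4. join MR+UZ (d=43/4) ⇒ MRUZ; edges |MR|=35/8, |UZ|=35/8
  updated: d(AQ,MRUZ)=139/8
5. join AQ+MRUZ (d=139/8) ⇒ AMQRUZ; edges |AQ|=99/16, |MRUZ|=53/16
final tree: ((A:5/2,Q:5/2):99/16,((M:1,R:1):35/8,(U:1,Z:1):35/8):53/16)
total length: 109/4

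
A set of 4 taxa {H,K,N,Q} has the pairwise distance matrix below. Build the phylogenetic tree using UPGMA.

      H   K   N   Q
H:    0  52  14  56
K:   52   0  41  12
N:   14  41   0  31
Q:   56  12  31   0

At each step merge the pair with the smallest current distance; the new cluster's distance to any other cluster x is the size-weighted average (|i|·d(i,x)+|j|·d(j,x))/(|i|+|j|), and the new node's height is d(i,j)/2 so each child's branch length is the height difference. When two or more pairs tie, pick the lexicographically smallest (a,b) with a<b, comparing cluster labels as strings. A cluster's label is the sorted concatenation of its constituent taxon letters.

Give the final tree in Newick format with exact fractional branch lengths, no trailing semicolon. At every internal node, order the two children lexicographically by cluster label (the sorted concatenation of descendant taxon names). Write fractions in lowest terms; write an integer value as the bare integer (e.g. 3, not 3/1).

step 1: merge (K,Q) at d=12; branch lengths K→6, Q→6; new cluster KQ
  updated: d(H,KQ)=54, d(KQ,N)=36
step 2: merge (H,N) at d=14; branch lengths H→7, N→7; new cluster HN
  updated: d(HN,KQ)=45
step 3: merge (HN,KQ) at d=45; branch lengths HN→31/2, KQ→33/2; new cluster HKNQ
final tree: ((H:7,N:7):31/2,(K:6,Q:6):33/2)
total length: 58

((H:7,N:7):31/2,(K:6,Q:6):33/2)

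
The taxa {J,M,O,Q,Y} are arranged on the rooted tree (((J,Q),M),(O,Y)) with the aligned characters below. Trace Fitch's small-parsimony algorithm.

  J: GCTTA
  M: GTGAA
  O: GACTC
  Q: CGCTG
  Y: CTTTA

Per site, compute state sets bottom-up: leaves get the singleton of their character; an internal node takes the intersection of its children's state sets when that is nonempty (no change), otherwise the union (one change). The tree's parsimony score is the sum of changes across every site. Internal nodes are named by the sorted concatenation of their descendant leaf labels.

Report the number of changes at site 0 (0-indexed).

2

site 0, node JQ: J={G} ∪ Q={C} → {C,G} (+1)
site 0, node JMQ: JQ={C,G} ∩ M={G} → {G} (+0)
site 0, node OY: O={G} ∪ Y={C} → {C,G} (+1)
site 0, node JMOQY: JMQ={G} ∩ OY={C,G} → {G} (+0)
site 1, node JQ: J={C} ∪ Q={G} → {C,G} (+1)
site 1, node JMQ: JQ={C,G} ∪ M={T} → {C,G,T} (+1)
site 1, node OY: O={A} ∪ Y={T} → {A,T} (+1)
site 1, node JMOQY: JMQ={C,G,T} ∩ OY={A,T} → {T} (+0)
site 2, node JQ: J={T} ∪ Q={C} → {C,T} (+1)
site 2, node JMQ: JQ={C,T} ∪ M={G} → {C,G,T} (+1)
site 2, node OY: O={C} ∪ Y={T} → {C,T} (+1)
site 2, node JMOQY: JMQ={C,G,T} ∩ OY={C,T} → {C,T} (+0)
site 3, node JQ: J={T} ∩ Q={T} → {T} (+0)
site 3, node JMQ: JQ={T} ∪ M={A} → {A,T} (+1)
site 3, node OY: O={T} ∩ Y={T} → {T} (+0)
site 3, node JMOQY: JMQ={A,T} ∩ OY={T} → {T} (+0)
site 4, node JQ: J={A} ∪ Q={G} → {A,G} (+1)
site 4, node JMQ: JQ={A,G} ∩ M={A} → {A} (+0)
site 4, node OY: O={C} ∪ Y={A} → {A,C} (+1)
site 4, node JMOQY: JMQ={A} ∩ OY={A,C} → {A} (+0)
per-site changes: [2, 3, 3, 1, 2]; total = 11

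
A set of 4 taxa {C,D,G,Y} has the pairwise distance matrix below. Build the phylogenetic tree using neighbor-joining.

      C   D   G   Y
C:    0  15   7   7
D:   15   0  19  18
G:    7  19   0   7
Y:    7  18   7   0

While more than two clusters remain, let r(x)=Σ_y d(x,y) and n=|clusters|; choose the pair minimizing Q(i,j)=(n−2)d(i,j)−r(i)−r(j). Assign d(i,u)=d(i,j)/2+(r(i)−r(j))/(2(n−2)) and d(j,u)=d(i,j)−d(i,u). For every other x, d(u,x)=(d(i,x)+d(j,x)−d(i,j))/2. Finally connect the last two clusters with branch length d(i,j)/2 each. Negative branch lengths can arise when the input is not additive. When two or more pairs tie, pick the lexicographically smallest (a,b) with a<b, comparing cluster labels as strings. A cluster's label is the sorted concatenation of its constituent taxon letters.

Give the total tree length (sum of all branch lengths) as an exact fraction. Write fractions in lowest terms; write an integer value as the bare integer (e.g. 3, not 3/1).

95/4

1. join C+D (d=15, Q=-51) ⇒ CD; edges |C|=7/4, |D|=53/4
  updated: d(CD,G)=11/2, d(CD,Y)=5
2. join CD+G (d=11/2, Q=-35/2) ⇒ CDG; edges |CD|=7/4, |G|=15/4
  updated: d(CDG,Y)=13/4
3. join CDG+Y (d=13/4) ⇒ CDGY; edges |CDG|=13/8, |Y|=13/8
final tree: (((C:7/4,D:53/4):7/4,G:15/4):13/8,Y:13/8)
total length: 95/4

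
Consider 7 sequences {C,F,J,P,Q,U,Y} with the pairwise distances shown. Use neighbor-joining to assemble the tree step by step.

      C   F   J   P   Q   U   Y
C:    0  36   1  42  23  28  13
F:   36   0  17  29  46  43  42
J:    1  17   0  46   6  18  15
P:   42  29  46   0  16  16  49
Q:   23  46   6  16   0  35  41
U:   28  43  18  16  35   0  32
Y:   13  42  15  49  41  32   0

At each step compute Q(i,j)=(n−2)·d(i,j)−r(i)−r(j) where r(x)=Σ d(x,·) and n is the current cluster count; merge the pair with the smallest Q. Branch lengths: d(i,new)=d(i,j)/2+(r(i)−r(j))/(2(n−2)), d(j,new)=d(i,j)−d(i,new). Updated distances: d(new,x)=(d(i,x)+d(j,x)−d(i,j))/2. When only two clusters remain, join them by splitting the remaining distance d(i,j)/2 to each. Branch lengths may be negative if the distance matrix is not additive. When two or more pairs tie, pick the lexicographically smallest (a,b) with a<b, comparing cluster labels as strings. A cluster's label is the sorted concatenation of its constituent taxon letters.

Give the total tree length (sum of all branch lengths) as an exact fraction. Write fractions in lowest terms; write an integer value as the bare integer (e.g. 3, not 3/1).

step 1: merge (P,U) at d=16, Q=-290; branch lengths P→53/5, U→27/5; new cluster PU
  updated: d(C,PU)=27, d(F,PU)=28, d(J,PU)=24, d(PU,Q)=35/2, d(PU,Y)=65/2
step 2: merge (PU,Q) at d=35/2, Q=-385/2; branch lengths PU→131/16, Q→149/16; new cluster PQU
  updated: d(C,PQU)=65/4, d(F,PQU)=113/4, d(J,PQU)=25/4, d(PQU,Y)=28
step 3: merge (C,Y) at d=13, Q=-501/4; branch lengths C→29/24, Y→283/24; new cluster CY
  updated: d(CY,F)=65/2, d(CY,J)=3/2, d(CY,PQU)=125/8
step 4: merge (CY,J) at d=3/2, Q=-571/8; branch lengths CY→223/32, J→-175/32; new cluster CJY
  updated: d(CJY,F)=24, d(CJY,PQU)=163/16
step 5: merge (CJY,F) at d=24, Q=-999/16; branch lengths CJY→95/32, F→673/32; new cluster CFJY
  updated: d(CFJY,PQU)=231/32
step 6: merge (CFJY,PQU) at d=231/32; branch lengths CFJY→231/64, PQU→231/64; new cluster CFJPQUY
final tree: ((((C:29/24,Y:283/24):223/32,J:-175/32):95/32,F:673/32):231/64,((P:53/5,U:27/5):131/16,Q:149/16):231/64)
total length: 2535/32

2535/32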